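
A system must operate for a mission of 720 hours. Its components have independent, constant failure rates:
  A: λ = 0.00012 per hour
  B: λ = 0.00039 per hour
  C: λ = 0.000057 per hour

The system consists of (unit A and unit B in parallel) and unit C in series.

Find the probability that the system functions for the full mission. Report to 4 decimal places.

R(A) = exp(−0.00012 × 720) = 0.917227
R(B) = exp(−0.00039 × 720) = 0.755179
R(C) = exp(−0.000057 × 720) = 0.959791
Parallel (A and B): 1 − (1 − 0.917227)(1 − 0.755179) = 0.979735
Series ([0.979735] and C): 0.979735 × 0.959791 = 0.9403

0.9403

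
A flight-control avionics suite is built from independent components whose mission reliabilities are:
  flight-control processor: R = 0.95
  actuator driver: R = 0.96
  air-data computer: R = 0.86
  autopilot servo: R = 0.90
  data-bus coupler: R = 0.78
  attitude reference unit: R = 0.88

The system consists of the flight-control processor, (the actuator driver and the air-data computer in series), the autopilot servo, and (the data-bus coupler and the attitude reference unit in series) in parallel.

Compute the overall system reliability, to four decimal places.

Series (actuator driver and air-data computer): 0.960000 × 0.860000 = 0.825600
Series (data-bus coupler and attitude reference unit): 0.780000 × 0.880000 = 0.686400
Parallel (flight-control processor, [0.825600], autopilot servo, and [0.686400]): 1 − (1 − 0.950000)(1 − 0.825600)(1 − 0.900000)(1 − 0.686400) = 0.9997

0.9997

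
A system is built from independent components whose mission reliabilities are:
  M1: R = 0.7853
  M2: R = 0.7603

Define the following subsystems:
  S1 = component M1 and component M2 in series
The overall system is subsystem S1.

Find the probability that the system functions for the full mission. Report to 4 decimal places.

0.5971

Series (M1 and M2): 0.785300 × 0.760300 = 0.5971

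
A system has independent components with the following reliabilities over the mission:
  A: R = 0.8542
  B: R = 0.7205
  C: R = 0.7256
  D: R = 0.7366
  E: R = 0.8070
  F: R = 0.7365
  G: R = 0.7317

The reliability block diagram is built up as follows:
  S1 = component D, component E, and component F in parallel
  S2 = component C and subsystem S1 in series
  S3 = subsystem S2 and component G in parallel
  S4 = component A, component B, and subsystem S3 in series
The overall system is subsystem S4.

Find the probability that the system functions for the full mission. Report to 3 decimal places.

0.569

Parallel (D, E, and F): 1 − (1 − 0.73660)(1 − 0.80700)(1 − 0.73650) = 0.98660
Series (C and [0.98660]): 0.72560 × 0.98660 = 0.71588
Parallel ([0.71588] and G): 1 − (1 − 0.71588)(1 − 0.73170) = 0.92377
Series (A, B, and [0.92377]): 0.85420 × 0.72050 × 0.92377 = 0.569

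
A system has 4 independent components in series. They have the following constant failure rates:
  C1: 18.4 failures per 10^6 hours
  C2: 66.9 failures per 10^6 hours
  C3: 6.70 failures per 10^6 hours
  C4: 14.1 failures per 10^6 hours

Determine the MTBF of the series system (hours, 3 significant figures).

9430

Series of exponential components: λ_sys = Σ λ_i
λ_sys = 0.0000184 + 0.0000669 + 0.00000670 + 0.0000141 = 1.0610e-04 /h
MTBF = 1 / λ_sys = 9430 h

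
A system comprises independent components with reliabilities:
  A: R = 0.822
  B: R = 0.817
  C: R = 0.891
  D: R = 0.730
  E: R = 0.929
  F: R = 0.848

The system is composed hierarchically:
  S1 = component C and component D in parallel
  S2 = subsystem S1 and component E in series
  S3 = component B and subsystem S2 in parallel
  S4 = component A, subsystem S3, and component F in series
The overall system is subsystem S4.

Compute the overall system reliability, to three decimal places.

Parallel (C and D): 1 − (1 − 0.89100)(1 − 0.73000) = 0.97057
Series ([0.97057] and E): 0.97057 × 0.92900 = 0.90166
Parallel (B and [0.90166]): 1 − (1 − 0.81700)(1 − 0.90166) = 0.98200
Series (A, [0.98200], and F): 0.82200 × 0.98200 × 0.84800 = 0.685

0.685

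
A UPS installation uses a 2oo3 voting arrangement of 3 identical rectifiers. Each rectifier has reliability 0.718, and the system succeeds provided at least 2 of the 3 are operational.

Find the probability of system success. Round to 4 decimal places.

0.8063

R = Σ_{i=2}^{3} C(3,i) p^i (1−p)^{3−i} with p = 0.718
C(3,2)·0.718^2·0.282^1 = 0.436133
C(3,3)·0.718^3·0.282^0 = 0.370146
Sum = 0.8063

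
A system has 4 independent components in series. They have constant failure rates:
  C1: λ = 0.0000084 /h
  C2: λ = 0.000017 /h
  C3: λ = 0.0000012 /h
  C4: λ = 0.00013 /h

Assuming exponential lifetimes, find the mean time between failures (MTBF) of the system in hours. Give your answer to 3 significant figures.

6390

Series of exponential components: λ_sys = Σ λ_i
λ_sys = 0.0000084 + 0.000017 + 0.0000012 + 0.00013 = 1.5660e-04 /h
MTBF = 1 / λ_sys = 6390 h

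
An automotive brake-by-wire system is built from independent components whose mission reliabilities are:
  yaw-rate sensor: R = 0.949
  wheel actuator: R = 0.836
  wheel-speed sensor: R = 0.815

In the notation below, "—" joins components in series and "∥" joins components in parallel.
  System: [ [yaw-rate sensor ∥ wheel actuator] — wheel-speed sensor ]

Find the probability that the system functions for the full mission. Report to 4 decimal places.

Parallel (yaw-rate sensor and wheel actuator): 1 − (1 − 0.949000)(1 − 0.836000) = 0.991636
Series ([0.991636] and wheel-speed sensor): 0.991636 × 0.815000 = 0.8082

0.8082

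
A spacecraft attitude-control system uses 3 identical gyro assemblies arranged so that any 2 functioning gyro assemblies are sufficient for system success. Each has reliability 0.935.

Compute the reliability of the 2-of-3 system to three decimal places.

R = Σ_{i=2}^{3} C(3,i) p^i (1−p)^{3−i} with p = 0.935
C(3,2)·0.935^2·0.065^1 = 0.17047
C(3,3)·0.935^3·0.065^0 = 0.81740
Sum = 0.988

0.988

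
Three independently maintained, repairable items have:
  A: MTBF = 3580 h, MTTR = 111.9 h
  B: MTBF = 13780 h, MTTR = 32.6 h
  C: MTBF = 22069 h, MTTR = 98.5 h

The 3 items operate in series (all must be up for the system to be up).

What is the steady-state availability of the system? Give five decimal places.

A(A) = MTBF/(MTBF+MTTR) = 3580/(3580+111.9) = 0.969690
A(B) = MTBF/(MTBF+MTTR) = 13780/(13780+32.6) = 0.997640
A(C) = MTBF/(MTBF+MTTR) = 22069/(22069+98.5) = 0.995557
Series availability: 0.969690 × 0.997640 × 0.995557 = 0.96310

0.96310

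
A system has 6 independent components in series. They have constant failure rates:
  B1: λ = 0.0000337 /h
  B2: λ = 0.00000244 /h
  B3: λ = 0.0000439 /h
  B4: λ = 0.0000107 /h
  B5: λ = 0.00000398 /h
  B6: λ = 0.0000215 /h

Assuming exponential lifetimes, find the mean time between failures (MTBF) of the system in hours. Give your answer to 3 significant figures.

8600

Series of exponential components: λ_sys = Σ λ_i
λ_sys = 0.0000337 + 0.00000244 + 0.0000439 + 0.0000107 + 0.00000398 + 0.0000215 = 1.1622e-04 /h
MTBF = 1 / λ_sys = 8600 h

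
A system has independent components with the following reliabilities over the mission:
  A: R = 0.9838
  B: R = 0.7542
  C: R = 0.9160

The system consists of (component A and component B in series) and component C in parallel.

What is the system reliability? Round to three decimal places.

Series (A and B): 0.98380 × 0.75420 = 0.74198
Parallel ([0.74198] and C): 1 − (1 − 0.74198)(1 − 0.91600) = 0.978

0.978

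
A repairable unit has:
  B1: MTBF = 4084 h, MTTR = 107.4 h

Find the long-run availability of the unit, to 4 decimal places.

0.9744

A(B1) = MTBF/(MTBF+MTTR) = 4084/(4084+107.4) = 0.9744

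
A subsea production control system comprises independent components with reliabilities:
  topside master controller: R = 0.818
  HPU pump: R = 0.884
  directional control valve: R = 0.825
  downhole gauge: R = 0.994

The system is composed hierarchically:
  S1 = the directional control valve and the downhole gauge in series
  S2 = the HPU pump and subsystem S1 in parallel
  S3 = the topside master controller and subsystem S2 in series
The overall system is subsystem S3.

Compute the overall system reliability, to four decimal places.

Series (directional control valve and downhole gauge): 0.825000 × 0.994000 = 0.820050
Parallel (HPU pump and [0.820050]): 1 − (1 − 0.884000)(1 − 0.820050) = 0.979126
Series (topside master controller and [0.979126]): 0.818000 × 0.979126 = 0.8009

0.8009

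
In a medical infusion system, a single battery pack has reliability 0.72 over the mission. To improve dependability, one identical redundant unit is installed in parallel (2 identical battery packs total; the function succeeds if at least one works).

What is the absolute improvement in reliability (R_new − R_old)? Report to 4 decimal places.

R_before = 0.72
R_after = 1 − (1 − 0.72)^2 = 0.9216
ΔR = 0.9216 − 0.72 = 0.2016

0.2016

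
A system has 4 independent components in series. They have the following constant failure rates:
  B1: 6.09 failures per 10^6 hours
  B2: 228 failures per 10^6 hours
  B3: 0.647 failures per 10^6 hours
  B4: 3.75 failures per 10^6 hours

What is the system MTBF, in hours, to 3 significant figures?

Series of exponential components: λ_sys = Σ λ_i
λ_sys = 0.00000609 + 0.000228 + 0.000000647 + 0.00000375 = 2.3849e-04 /h
MTBF = 1 / λ_sys = 4190 h

4190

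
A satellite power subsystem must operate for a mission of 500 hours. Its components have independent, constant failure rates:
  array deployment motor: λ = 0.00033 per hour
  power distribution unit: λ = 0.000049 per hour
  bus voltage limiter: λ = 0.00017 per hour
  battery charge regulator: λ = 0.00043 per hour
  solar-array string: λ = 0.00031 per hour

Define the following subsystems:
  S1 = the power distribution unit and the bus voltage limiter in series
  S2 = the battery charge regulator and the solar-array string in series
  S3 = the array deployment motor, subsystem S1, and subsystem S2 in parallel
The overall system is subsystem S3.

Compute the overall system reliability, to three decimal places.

0.995

R(array deployment motor) = exp(−0.00033 × 500) = 0.84789
R(power distribution unit) = exp(−0.000049 × 500) = 0.97580
R(bus voltage limiter) = exp(−0.00017 × 500) = 0.91851
R(battery charge regulator) = exp(−0.00043 × 500) = 0.80654
R(solar-array string) = exp(−0.00031 × 500) = 0.85642
Series (power distribution unit and bus voltage limiter): 0.97580 × 0.91851 = 0.89628
Series (battery charge regulator and solar-array string): 0.80654 × 0.85642 = 0.69074
Parallel (array deployment motor, [0.89628], and [0.69074]): 1 − (1 − 0.84789)(1 − 0.89628)(1 − 0.69074) = 0.995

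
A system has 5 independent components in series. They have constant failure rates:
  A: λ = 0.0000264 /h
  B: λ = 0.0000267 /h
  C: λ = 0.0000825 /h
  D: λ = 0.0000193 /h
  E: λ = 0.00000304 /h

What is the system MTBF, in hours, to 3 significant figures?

Series of exponential components: λ_sys = Σ λ_i
λ_sys = 0.0000264 + 0.0000267 + 0.0000825 + 0.0000193 + 0.00000304 = 1.5794e-04 /h
MTBF = 1 / λ_sys = 6330 h

6330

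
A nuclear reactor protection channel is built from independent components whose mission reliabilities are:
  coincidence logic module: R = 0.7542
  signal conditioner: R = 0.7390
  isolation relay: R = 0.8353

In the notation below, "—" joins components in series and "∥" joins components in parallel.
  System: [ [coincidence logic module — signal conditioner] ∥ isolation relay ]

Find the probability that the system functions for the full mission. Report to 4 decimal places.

Series (coincidence logic module and signal conditioner): 0.754200 × 0.739000 = 0.557354
Parallel ([0.557354] and isolation relay): 1 − (1 − 0.557354)(1 − 0.835300) = 0.9271

0.9271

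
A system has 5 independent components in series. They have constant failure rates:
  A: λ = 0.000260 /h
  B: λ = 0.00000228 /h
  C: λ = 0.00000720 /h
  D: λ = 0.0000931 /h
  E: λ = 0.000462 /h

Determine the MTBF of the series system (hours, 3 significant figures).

1210

Series of exponential components: λ_sys = Σ λ_i
λ_sys = 0.000260 + 0.00000228 + 0.00000720 + 0.0000931 + 0.000462 = 8.2458e-04 /h
MTBF = 1 / λ_sys = 1210 h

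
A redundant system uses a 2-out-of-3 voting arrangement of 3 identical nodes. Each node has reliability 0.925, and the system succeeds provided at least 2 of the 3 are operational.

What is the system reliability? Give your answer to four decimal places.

R = Σ_{i=2}^{3} C(3,i) p^i (1−p)^{3−i} with p = 0.925
C(3,2)·0.925^2·0.075^1 = 0.192516
C(3,3)·0.925^3·0.075^0 = 0.791453
Sum = 0.9840

0.9840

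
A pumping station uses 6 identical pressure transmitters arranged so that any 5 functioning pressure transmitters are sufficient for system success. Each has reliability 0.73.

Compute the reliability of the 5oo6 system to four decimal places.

0.4872

R = Σ_{i=5}^{6} C(6,i) p^i (1−p)^{6−i} with p = 0.73
C(6,5)·0.73^5·0.27^1 = 0.335838
C(6,6)·0.73^6·0.27^0 = 0.151334
Sum = 0.4872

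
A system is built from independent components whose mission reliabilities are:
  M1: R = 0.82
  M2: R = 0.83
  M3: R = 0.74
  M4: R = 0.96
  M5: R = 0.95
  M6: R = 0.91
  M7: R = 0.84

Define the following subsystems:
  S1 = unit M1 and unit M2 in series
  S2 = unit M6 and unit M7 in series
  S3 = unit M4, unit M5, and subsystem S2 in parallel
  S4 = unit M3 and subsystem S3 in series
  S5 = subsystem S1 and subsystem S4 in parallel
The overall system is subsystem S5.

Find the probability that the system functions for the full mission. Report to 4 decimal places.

Series (M1 and M2): 0.820000 × 0.830000 = 0.680600
Series (M6 and M7): 0.910000 × 0.840000 = 0.764400
Parallel (M4, M5, and [0.764400]): 1 − (1 − 0.960000)(1 − 0.950000)(1 − 0.764400) = 0.999529
Series (M3 and [0.999529]): 0.740000 × 0.999529 = 0.739651
Parallel ([0.680600] and [0.739651]): 1 − (1 − 0.680600)(1 − 0.739651) = 0.9168

0.9168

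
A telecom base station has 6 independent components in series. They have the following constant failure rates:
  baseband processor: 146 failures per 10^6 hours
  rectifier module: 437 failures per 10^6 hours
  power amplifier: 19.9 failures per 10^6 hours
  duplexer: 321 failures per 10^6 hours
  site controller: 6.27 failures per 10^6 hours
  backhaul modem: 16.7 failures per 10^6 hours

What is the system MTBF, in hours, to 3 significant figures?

Series of exponential components: λ_sys = Σ λ_i
λ_sys = 0.000146 + 0.000437 + 0.0000199 + 0.000321 + 0.00000627 + 0.0000167 = 9.4687e-04 /h
MTBF = 1 / λ_sys = 1060 h

1060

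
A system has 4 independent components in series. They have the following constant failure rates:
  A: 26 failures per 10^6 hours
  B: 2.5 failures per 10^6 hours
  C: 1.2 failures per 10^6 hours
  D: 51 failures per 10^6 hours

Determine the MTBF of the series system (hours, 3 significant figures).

Series of exponential components: λ_sys = Σ λ_i
λ_sys = 0.000026 + 0.0000025 + 0.0000012 + 0.000051 = 8.0700e-05 /h
MTBF = 1 / λ_sys = 12400 h

12400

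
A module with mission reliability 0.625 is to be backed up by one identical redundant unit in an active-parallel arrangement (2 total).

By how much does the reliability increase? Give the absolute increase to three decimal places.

R_before = 0.625
R_after = 1 − (1 − 0.625)^2 = 0.859
ΔR = 0.859 − 0.625 = 0.234

0.234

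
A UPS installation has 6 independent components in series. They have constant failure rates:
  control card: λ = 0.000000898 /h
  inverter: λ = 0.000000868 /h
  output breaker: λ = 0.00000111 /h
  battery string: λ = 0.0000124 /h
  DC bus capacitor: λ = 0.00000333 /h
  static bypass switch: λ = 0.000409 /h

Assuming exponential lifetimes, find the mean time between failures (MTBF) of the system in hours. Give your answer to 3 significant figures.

Series of exponential components: λ_sys = Σ λ_i
λ_sys = 0.000000898 + 0.000000868 + 0.00000111 + 0.0000124 + 0.00000333 + 0.000409 = 4.2761e-04 /h
MTBF = 1 / λ_sys = 2340 h

2340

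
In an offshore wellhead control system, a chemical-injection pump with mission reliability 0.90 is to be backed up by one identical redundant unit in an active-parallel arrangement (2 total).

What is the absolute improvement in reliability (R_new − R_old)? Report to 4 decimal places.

0.0900

R_before = 0.90
R_after = 1 − (1 − 0.90)^2 = 0.9900
ΔR = 0.9900 − 0.90 = 0.0900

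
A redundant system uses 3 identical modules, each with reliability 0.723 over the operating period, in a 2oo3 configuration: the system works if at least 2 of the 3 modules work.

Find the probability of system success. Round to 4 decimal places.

0.8123

R = Σ_{i=2}^{3} C(3,i) p^i (1−p)^{3−i} with p = 0.723
C(3,2)·0.723^2·0.277^1 = 0.434388
C(3,3)·0.723^3·0.277^0 = 0.377933
Sum = 0.8123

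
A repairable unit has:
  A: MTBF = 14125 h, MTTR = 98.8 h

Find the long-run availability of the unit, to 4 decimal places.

0.9931

A(A) = MTBF/(MTBF+MTTR) = 14125/(14125+98.8) = 0.9931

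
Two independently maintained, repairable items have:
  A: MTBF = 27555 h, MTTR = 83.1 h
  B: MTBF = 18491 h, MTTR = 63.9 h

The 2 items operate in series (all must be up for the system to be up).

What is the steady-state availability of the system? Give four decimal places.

0.9936

A(A) = MTBF/(MTBF+MTTR) = 27555/(27555+83.1) = 0.996993
A(B) = MTBF/(MTBF+MTTR) = 18491/(18491+63.9) = 0.996556
Series availability: 0.996993 × 0.996556 = 0.9936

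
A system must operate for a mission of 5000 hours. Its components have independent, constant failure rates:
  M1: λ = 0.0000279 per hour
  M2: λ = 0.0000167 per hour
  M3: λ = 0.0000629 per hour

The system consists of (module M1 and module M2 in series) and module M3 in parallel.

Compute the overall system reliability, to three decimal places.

R(M1) = exp(−0.0000279 × 5000) = 0.86979
R(M2) = exp(−0.0000167 × 5000) = 0.91989
R(M3) = exp(−0.0000629 × 5000) = 0.73015
Series (M1 and M2): 0.86979 × 0.91989 = 0.80011
Parallel ([0.80011] and M3): 1 − (1 − 0.80011)(1 − 0.73015) = 0.946

0.946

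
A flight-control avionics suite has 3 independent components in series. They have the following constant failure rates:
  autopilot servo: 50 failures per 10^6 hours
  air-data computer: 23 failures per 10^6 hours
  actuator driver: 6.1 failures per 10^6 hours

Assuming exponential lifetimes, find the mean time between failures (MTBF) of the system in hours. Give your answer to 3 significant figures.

12600

Series of exponential components: λ_sys = Σ λ_i
λ_sys = 0.000050 + 0.000023 + 0.0000061 = 7.9100e-05 /h
MTBF = 1 / λ_sys = 12600 h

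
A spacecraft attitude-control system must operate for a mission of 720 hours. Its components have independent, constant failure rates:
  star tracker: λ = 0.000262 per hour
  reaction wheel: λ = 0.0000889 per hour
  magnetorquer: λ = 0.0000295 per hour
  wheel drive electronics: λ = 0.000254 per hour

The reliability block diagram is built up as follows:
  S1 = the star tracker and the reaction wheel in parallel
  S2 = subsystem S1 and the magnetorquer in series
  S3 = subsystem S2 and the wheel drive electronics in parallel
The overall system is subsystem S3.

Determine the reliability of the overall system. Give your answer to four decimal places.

0.9947

R(star tracker) = exp(−0.000262 × 720) = 0.828085
R(reaction wheel) = exp(−0.0000889 × 720) = 0.937997
R(magnetorquer) = exp(−0.0000295 × 720) = 0.978984
R(wheel drive electronics) = exp(−0.000254 × 720) = 0.832868
Parallel (star tracker and reaction wheel): 1 − (1 − 0.828085)(1 − 0.937997) = 0.989341
Series ([0.989341] and magnetorquer): 0.989341 × 0.978984 = 0.968549
Parallel ([0.968549] and wheel drive electronics): 1 − (1 − 0.968549)(1 − 0.832868) = 0.9947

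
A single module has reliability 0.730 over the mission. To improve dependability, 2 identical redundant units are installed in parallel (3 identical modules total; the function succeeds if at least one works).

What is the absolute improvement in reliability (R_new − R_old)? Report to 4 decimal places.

R_before = 0.730
R_after = 1 − (1 − 0.730)^3 = 0.9803
ΔR = 0.9803 − 0.730 = 0.2503

0.2503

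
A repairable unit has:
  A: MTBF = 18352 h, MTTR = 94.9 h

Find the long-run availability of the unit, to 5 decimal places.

0.99486

A(A) = MTBF/(MTBF+MTTR) = 18352/(18352+94.9) = 0.99486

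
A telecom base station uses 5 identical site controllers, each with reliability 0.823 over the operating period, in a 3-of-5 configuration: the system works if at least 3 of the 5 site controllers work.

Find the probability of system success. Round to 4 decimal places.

R = Σ_{i=3}^{5} C(5,i) p^i (1−p)^{5−i} with p = 0.823
C(5,3)·0.823^3·0.177^2 = 0.174641
C(5,4)·0.823^4·0.177^1 = 0.406015
C(5,5)·0.823^5·0.177^0 = 0.377571
Sum = 0.9582

0.9582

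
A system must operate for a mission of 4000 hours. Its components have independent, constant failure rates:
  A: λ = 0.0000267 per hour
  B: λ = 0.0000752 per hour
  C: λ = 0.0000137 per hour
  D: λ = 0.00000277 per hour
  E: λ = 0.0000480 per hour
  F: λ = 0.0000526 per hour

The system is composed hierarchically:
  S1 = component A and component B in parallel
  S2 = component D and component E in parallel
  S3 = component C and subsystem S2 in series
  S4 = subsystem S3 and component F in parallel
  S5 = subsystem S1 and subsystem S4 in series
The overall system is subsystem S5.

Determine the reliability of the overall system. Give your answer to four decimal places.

R(A) = exp(−0.0000267 × 4000) = 0.898705
R(B) = exp(−0.0000752 × 4000) = 0.740226
R(C) = exp(−0.0000137 × 4000) = 0.946674
R(D) = exp(−0.00000277 × 4000) = 0.988981
R(E) = exp(−0.0000480 × 4000) = 0.825307
R(F) = exp(−0.0000526 × 4000) = 0.810260
Parallel (A and B): 1 − (1 − 0.898705)(1 − 0.740226) = 0.973686
Parallel (D and E): 1 − (1 − 0.988981)(1 − 0.825307) = 0.998075
Series (C and [0.998075]): 0.946674 × 0.998075 = 0.944852
Parallel ([0.944852] and F): 1 − (1 − 0.944852)(1 − 0.810260) = 0.989536
Series ([0.973686] and [0.989536]): 0.973686 × 0.989536 = 0.9635

0.9635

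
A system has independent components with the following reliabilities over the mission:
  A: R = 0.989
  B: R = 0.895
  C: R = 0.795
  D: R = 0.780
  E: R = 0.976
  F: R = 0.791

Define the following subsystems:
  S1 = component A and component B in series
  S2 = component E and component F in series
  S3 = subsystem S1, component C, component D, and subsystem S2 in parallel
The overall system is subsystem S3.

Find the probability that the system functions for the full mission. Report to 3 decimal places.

0.999

Series (A and B): 0.98900 × 0.89500 = 0.88516
Series (E and F): 0.97600 × 0.79100 = 0.77202
Parallel ([0.88516], C, D, and [0.77202]): 1 − (1 − 0.88516)(1 − 0.79500)(1 − 0.78000)(1 − 0.77202) = 0.999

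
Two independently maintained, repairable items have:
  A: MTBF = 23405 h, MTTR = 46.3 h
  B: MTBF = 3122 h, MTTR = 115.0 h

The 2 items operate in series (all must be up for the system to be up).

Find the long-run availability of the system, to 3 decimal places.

A(A) = MTBF/(MTBF+MTTR) = 23405/(23405+46.3) = 0.998026
A(B) = MTBF/(MTBF+MTTR) = 3122/(3122+115.0) = 0.964473
Series availability: 0.998026 × 0.964473 = 0.963

0.963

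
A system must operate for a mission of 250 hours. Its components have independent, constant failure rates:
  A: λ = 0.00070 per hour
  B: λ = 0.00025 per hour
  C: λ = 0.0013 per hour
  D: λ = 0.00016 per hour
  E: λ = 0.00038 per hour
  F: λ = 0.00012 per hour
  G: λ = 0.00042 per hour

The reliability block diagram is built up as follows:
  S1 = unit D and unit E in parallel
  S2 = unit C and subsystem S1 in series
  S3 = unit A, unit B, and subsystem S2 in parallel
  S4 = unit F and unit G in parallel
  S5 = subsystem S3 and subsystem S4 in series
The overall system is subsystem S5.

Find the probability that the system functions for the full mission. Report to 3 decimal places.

R(A) = exp(−0.00070 × 250) = 0.83946
R(B) = exp(−0.00025 × 250) = 0.93941
R(C) = exp(−0.0013 × 250) = 0.72253
R(D) = exp(−0.00016 × 250) = 0.96079
R(E) = exp(−0.00038 × 250) = 0.90937
R(F) = exp(−0.00012 × 250) = 0.97045
R(G) = exp(−0.00042 × 250) = 0.90032
Parallel (D and E): 1 − (1 − 0.96079)(1 − 0.90937) = 0.99645
Series (C and [0.99645]): 0.72253 × 0.99645 = 0.71997
Parallel (A, B, and [0.71997]): 1 − (1 − 0.83946)(1 − 0.93941)(1 − 0.71997) = 0.99728
Parallel (F and G): 1 − (1 − 0.97045)(1 − 0.90032) = 0.99705
Series ([0.99728] and [0.99705]): 0.99728 × 0.99705 = 0.994

0.994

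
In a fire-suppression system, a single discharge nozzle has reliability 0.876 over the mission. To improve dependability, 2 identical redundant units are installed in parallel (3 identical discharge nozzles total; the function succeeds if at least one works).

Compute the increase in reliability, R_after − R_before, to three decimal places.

0.122

R_before = 0.876
R_after = 1 − (1 − 0.876)^3 = 0.998
ΔR = 0.998 − 0.876 = 0.122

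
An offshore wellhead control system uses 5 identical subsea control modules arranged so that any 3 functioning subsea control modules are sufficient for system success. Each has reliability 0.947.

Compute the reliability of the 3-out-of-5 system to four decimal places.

0.9986

R = Σ_{i=3}^{5} C(5,i) p^i (1−p)^{5−i} with p = 0.947
C(5,3)·0.947^3·0.053^2 = 0.023856
C(5,4)·0.947^4·0.053^1 = 0.213131
C(5,5)·0.947^5·0.053^0 = 0.761640
Sum = 0.9986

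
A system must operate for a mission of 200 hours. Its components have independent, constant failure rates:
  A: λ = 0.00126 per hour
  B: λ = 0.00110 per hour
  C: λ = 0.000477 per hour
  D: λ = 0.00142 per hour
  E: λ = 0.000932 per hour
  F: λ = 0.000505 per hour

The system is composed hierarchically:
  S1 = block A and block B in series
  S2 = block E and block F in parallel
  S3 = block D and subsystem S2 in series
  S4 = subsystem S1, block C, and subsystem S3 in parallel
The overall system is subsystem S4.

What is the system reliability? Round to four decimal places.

R(A) = exp(−0.00126 × 200) = 0.777245
R(B) = exp(−0.00110 × 200) = 0.802519
R(C) = exp(−0.000477 × 200) = 0.909009
R(D) = exp(−0.00142 × 200) = 0.752767
R(E) = exp(−0.000932 × 200) = 0.829942
R(F) = exp(−0.000505 × 200) = 0.903933
Series (A and B): 0.777245 × 0.802519 = 0.623754
Parallel (E and F): 1 − (1 − 0.829942)(1 − 0.903933) = 0.983663
Series (D and [0.983663]): 0.752767 × 0.983663 = 0.740469
Parallel ([0.623754], C, and [0.740469]): 1 − (1 − 0.623754)(1 − 0.909009)(1 − 0.740469) = 0.9911

0.9911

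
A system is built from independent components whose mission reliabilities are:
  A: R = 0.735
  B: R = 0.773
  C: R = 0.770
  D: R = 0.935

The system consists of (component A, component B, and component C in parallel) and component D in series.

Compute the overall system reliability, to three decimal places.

0.922

Parallel (A, B, and C): 1 − (1 − 0.73500)(1 − 0.77300)(1 − 0.77000) = 0.98616
Series ([0.98616] and D): 0.98616 × 0.93500 = 0.922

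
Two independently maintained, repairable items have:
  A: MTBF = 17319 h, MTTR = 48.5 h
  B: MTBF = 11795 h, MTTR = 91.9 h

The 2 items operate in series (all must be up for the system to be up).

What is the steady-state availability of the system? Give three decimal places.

0.989

A(A) = MTBF/(MTBF+MTTR) = 17319/(17319+48.5) = 0.997207
A(B) = MTBF/(MTBF+MTTR) = 11795/(11795+91.9) = 0.992269
Series availability: 0.997207 × 0.992269 = 0.989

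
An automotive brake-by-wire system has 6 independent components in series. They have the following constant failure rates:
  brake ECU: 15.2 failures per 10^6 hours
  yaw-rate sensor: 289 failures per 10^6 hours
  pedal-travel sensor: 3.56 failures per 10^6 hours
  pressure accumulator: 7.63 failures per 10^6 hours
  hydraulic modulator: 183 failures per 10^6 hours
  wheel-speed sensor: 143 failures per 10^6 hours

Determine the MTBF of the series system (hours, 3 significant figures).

Series of exponential components: λ_sys = Σ λ_i
λ_sys = 0.0000152 + 0.000289 + 0.00000356 + 0.00000763 + 0.000183 + 0.000143 = 6.4139e-04 /h
MTBF = 1 / λ_sys = 1560 h

1560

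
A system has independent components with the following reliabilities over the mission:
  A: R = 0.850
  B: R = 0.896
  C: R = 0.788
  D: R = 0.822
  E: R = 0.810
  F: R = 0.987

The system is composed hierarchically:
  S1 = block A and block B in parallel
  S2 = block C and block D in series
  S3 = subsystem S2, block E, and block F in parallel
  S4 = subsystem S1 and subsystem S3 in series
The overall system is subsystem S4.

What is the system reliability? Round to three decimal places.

Parallel (A and B): 1 − (1 − 0.85000)(1 − 0.89600) = 0.98440
Series (C and D): 0.78800 × 0.82200 = 0.64774
Parallel ([0.64774], E, and F): 1 − (1 − 0.64774)(1 − 0.81000)(1 − 0.98700) = 0.99913
Series ([0.98440] and [0.99913]): 0.98440 × 0.99913 = 0.984

0.984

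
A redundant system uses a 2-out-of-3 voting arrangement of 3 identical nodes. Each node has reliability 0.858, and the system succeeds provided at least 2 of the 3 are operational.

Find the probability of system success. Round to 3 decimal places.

0.945

R = Σ_{i=2}^{3} C(3,i) p^i (1−p)^{3−i} with p = 0.858
C(3,2)·0.858^2·0.142^1 = 0.31361
C(3,3)·0.858^3·0.142^0 = 0.63163
Sum = 0.945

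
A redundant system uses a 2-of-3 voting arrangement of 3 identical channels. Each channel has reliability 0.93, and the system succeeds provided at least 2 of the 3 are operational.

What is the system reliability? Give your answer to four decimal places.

R = Σ_{i=2}^{3} C(3,i) p^i (1−p)^{3−i} with p = 0.93
C(3,2)·0.93^2·0.07^1 = 0.181629
C(3,3)·0.93^3·0.07^0 = 0.804357
Sum = 0.9860

0.9860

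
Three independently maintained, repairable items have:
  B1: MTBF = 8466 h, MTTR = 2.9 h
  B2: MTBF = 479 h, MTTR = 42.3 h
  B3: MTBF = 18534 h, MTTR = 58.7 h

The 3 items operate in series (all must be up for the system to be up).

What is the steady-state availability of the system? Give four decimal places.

A(B1) = MTBF/(MTBF+MTTR) = 8466/(8466+2.9) = 0.999658
A(B2) = MTBF/(MTBF+MTTR) = 479/(479+42.3) = 0.918857
A(B3) = MTBF/(MTBF+MTTR) = 18534/(18534+58.7) = 0.996843
Series availability: 0.999658 × 0.918857 × 0.996843 = 0.9156

0.9156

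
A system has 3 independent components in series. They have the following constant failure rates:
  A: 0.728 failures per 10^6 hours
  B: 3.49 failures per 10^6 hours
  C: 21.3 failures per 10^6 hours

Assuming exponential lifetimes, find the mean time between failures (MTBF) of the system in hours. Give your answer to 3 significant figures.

39200

Series of exponential components: λ_sys = Σ λ_i
λ_sys = 0.000000728 + 0.00000349 + 0.0000213 = 2.5518e-05 /h
MTBF = 1 / λ_sys = 39200 h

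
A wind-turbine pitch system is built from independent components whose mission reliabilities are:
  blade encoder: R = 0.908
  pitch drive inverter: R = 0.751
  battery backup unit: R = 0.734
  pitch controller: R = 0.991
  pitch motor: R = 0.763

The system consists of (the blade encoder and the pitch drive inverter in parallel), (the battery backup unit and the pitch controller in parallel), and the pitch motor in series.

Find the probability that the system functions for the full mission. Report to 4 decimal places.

Parallel (blade encoder and pitch drive inverter): 1 − (1 − 0.908000)(1 − 0.751000) = 0.977092
Parallel (battery backup unit and pitch controller): 1 − (1 − 0.734000)(1 − 0.991000) = 0.997606
Series ([0.977092], [0.997606], and pitch motor): 0.977092 × 0.997606 × 0.763000 = 0.7437

0.7437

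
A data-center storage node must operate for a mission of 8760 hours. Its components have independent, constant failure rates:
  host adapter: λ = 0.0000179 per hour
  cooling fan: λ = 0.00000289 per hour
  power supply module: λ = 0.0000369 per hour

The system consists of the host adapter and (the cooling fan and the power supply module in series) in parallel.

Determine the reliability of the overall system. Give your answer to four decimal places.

0.9573

R(host adapter) = exp(−0.0000179 × 8760) = 0.854872
R(cooling fan) = exp(−0.00000289 × 8760) = 0.975001
R(power supply module) = exp(−0.0000369 × 8760) = 0.723797
Series (cooling fan and power supply module): 0.975001 × 0.723797 = 0.705703
Parallel (host adapter and [0.705703]): 1 − (1 − 0.854872)(1 − 0.705703) = 0.9573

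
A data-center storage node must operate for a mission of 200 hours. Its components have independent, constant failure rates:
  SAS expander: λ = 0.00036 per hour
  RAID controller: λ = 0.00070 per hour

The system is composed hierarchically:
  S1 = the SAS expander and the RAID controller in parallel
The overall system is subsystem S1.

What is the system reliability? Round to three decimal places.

R(SAS expander) = exp(−0.00036 × 200) = 0.93053
R(RAID controller) = exp(−0.00070 × 200) = 0.86936
Parallel (SAS expander and RAID controller): 1 − (1 − 0.93053)(1 − 0.86936) = 0.991

0.991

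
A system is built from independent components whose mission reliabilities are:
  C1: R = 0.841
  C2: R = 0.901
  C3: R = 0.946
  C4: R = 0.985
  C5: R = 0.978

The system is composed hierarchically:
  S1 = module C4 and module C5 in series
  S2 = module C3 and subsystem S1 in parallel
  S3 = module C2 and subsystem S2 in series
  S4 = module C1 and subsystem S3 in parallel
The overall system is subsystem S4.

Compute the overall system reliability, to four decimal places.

Series (C4 and C5): 0.985000 × 0.978000 = 0.963330
Parallel (C3 and [0.963330]): 1 − (1 − 0.946000)(1 − 0.963330) = 0.998020
Series (C2 and [0.998020]): 0.901000 × 0.998020 = 0.899216
Parallel (C1 and [0.899216]): 1 − (1 − 0.841000)(1 − 0.899216) = 0.9840

0.9840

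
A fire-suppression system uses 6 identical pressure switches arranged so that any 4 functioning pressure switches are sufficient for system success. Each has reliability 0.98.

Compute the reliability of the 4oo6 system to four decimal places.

0.9998

R = Σ_{i=4}^{6} C(6,i) p^i (1−p)^{6−i} with p = 0.98
C(6,4)·0.98^4·0.02^2 = 0.005534
C(6,5)·0.98^5·0.02^1 = 0.108470
C(6,6)·0.98^6·0.02^0 = 0.885842
Sum = 0.9998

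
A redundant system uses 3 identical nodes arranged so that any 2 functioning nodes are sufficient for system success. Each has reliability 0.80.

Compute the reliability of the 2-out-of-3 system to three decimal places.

0.896

R = Σ_{i=2}^{3} C(3,i) p^i (1−p)^{3−i} with p = 0.80
C(3,2)·0.80^2·0.20^1 = 0.38400
C(3,3)·0.80^3·0.20^0 = 0.51200
Sum = 0.896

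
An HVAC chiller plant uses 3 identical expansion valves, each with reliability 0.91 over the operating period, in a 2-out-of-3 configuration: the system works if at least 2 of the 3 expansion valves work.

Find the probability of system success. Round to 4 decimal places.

0.9772

R = Σ_{i=2}^{3} C(3,i) p^i (1−p)^{3−i} with p = 0.91
C(3,2)·0.91^2·0.09^1 = 0.223587
C(3,3)·0.91^3·0.09^0 = 0.753571
Sum = 0.9772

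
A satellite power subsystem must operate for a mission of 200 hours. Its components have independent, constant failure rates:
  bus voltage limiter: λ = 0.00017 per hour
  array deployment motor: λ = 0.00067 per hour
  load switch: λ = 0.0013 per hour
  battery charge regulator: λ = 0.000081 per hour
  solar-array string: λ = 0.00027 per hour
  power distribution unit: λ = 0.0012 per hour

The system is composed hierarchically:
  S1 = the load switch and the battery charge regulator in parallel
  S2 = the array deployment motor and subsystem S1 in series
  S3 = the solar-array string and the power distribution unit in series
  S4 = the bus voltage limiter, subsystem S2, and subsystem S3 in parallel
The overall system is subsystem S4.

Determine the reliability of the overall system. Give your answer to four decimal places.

R(bus voltage limiter) = exp(−0.00017 × 200) = 0.966572
R(array deployment motor) = exp(−0.00067 × 200) = 0.874590
R(load switch) = exp(−0.0013 × 200) = 0.771052
R(battery charge regulator) = exp(−0.000081 × 200) = 0.983931
R(solar-array string) = exp(−0.00027 × 200) = 0.947432
R(power distribution unit) = exp(−0.0012 × 200) = 0.786628
Parallel (load switch and battery charge regulator): 1 − (1 − 0.771052)(1 − 0.983931) = 0.996321
Series (array deployment motor and [0.996321]): 0.874590 × 0.996321 = 0.871372
Series (solar-array string and power distribution unit): 0.947432 × 0.786628 = 0.745277
Parallel (bus voltage limiter, [0.871372], and [0.745277]): 1 − (1 − 0.966572)(1 − 0.871372)(1 − 0.745277) = 0.9989

0.9989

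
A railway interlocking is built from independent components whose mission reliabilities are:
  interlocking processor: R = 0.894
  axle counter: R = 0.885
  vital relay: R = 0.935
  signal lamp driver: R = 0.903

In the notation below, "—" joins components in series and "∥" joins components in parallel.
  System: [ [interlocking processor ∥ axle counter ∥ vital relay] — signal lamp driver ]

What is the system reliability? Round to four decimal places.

Parallel (interlocking processor, axle counter, and vital relay): 1 − (1 − 0.894000)(1 − 0.885000)(1 − 0.935000) = 0.999208
Series ([0.999208] and signal lamp driver): 0.999208 × 0.903000 = 0.9023

0.9023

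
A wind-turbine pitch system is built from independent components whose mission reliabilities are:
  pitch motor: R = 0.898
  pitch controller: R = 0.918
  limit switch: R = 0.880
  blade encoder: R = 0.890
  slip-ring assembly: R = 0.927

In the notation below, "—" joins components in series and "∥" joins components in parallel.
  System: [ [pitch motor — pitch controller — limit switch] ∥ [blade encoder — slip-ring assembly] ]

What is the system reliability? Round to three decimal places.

Series (pitch motor, pitch controller, and limit switch): 0.89800 × 0.91800 × 0.88000 = 0.72544
Series (blade encoder and slip-ring assembly): 0.89000 × 0.92700 = 0.82503
Parallel ([0.72544] and [0.82503]): 1 − (1 − 0.72544)(1 − 0.82503) = 0.952

0.952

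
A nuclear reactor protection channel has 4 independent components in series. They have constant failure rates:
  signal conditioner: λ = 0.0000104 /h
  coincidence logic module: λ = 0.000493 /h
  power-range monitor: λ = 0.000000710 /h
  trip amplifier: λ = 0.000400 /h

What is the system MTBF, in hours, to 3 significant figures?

Series of exponential components: λ_sys = Σ λ_i
λ_sys = 0.0000104 + 0.000493 + 0.000000710 + 0.000400 = 9.0411e-04 /h
MTBF = 1 / λ_sys = 1110 h

1110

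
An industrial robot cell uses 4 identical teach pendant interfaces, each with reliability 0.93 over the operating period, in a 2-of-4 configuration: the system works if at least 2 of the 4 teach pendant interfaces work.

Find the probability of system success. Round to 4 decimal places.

0.9987

R = Σ_{i=2}^{4} C(4,i) p^i (1−p)^{4−i} with p = 0.93
C(4,2)·0.93^2·0.07^2 = 0.025428
C(4,3)·0.93^3·0.07^1 = 0.225220
C(4,4)·0.93^4·0.07^0 = 0.748052
Sum = 0.9987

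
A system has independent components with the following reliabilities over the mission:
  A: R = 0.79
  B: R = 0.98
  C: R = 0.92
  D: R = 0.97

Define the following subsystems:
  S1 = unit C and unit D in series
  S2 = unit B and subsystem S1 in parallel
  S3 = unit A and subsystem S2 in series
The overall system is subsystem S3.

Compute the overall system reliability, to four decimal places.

0.7883

Series (C and D): 0.920000 × 0.970000 = 0.892400
Parallel (B and [0.892400]): 1 − (1 − 0.980000)(1 − 0.892400) = 0.997848
Series (A and [0.997848]): 0.790000 × 0.997848 = 0.7883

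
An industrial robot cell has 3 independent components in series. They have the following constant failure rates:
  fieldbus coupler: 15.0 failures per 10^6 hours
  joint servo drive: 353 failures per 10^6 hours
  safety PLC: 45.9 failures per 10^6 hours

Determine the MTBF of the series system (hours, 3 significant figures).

Series of exponential components: λ_sys = Σ λ_i
λ_sys = 0.0000150 + 0.000353 + 0.0000459 = 4.1390e-04 /h
MTBF = 1 / λ_sys = 2420 h

2420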